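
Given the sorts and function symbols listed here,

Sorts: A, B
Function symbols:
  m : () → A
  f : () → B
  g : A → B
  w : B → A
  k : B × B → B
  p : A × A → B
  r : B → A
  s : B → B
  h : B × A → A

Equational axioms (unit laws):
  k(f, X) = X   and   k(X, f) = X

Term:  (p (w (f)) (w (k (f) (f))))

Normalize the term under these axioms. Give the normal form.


normal form = (p (w (f)) (w (f)))

1. (p (w (f)) (w (k (f) (f))))  →  (p (w (f)) (w (f)))


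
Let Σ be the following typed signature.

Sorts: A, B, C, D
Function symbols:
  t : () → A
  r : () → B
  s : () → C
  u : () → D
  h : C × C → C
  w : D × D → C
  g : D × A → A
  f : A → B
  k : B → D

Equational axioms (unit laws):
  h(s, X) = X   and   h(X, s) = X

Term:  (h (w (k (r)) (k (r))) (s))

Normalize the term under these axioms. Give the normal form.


normal form = (w (k (r)) (k (r)))

1. (h (w (k (r)) (k (r))) (s))  →  (w (k (r)) (k (r)))


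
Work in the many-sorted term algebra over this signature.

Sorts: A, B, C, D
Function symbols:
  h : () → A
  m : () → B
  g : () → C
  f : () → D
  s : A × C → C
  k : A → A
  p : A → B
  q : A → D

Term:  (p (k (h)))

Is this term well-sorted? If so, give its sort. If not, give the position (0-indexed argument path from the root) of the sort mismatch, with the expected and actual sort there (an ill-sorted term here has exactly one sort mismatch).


well-sorted; sort = B

    (h) : A
  (k (h)) : A
(p (k (h))) : B


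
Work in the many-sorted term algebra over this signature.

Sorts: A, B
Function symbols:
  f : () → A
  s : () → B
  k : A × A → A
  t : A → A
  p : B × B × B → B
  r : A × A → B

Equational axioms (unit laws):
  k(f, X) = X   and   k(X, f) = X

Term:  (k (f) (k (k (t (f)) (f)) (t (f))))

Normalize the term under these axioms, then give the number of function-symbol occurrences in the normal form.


size = 5

1. (k (f) (k (k (t (f)) (f)) (t (f))))  →  (k (k (t (f)) (f)) (t (f)))
2. (k (k (t (f)) (f)) (t (f)))  →  (k (t (f)) (t (f)))
normal form: (k (t (f)) (t (f)))


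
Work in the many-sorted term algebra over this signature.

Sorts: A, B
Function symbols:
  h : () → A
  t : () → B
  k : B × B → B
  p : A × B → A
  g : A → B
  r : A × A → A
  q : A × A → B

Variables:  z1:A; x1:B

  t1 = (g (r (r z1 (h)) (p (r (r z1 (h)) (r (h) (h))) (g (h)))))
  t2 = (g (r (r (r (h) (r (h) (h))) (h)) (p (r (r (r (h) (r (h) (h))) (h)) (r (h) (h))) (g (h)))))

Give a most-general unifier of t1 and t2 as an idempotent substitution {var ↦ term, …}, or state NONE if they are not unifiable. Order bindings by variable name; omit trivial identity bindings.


{z1 ↦ (r (h) (r (h) (h)))}


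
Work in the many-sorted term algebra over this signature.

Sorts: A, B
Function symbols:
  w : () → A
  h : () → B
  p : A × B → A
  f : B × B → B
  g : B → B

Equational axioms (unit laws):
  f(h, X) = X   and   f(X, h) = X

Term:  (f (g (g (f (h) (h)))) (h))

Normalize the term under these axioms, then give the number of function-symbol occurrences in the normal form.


1. (f (g (g (f (h) (h)))) (h))  →  (g (g (f (h) (h))))
2. (g (g (f (h) (h))))  →  (g (g (h)))
normal form: (g (g (h)))

size = 3


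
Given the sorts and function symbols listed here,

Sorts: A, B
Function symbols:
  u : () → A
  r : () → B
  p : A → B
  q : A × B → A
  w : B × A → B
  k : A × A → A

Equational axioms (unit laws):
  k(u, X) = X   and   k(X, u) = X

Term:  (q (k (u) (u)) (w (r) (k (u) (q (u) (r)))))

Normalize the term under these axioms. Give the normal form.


1. (q (k (u) (u)) (w (r) (k (u) (q (u) (r)))))  →  (q (u) (w (r) (k (u) (q (u) (r)))))
2. (q (u) (w (r) (k (u) (q (u) (r)))))  →  (q (u) (w (r) (q (u) (r))))

normal form = (q (u) (w (r) (q (u) (r))))


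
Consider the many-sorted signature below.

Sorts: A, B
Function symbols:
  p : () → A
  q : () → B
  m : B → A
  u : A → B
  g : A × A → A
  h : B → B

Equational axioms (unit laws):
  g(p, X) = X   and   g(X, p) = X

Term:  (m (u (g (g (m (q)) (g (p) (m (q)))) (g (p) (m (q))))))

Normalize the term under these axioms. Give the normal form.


normal form = (m (u (g (g (m (q)) (m (q))) (m (q)))))

1. (m (u (g (g (m (q)) (g (p) (m (q)))) (g (p) (m (q))))))  →  (m (u (g (g (m (q)) (m (q))) (g (p) (m (q))))))
2. (m (u (g (g (m (q)) (m (q))) (g (p) (m (q))))))  →  (m (u (g (g (m (q)) (m (q))) (m (q)))))


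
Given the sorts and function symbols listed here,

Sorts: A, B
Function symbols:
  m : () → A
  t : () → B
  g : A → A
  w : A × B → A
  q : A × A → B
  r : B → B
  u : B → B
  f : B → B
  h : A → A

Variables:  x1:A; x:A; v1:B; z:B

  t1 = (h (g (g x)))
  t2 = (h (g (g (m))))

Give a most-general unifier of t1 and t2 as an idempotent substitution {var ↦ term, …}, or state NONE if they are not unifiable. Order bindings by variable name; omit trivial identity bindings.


{x ↦ (m)}


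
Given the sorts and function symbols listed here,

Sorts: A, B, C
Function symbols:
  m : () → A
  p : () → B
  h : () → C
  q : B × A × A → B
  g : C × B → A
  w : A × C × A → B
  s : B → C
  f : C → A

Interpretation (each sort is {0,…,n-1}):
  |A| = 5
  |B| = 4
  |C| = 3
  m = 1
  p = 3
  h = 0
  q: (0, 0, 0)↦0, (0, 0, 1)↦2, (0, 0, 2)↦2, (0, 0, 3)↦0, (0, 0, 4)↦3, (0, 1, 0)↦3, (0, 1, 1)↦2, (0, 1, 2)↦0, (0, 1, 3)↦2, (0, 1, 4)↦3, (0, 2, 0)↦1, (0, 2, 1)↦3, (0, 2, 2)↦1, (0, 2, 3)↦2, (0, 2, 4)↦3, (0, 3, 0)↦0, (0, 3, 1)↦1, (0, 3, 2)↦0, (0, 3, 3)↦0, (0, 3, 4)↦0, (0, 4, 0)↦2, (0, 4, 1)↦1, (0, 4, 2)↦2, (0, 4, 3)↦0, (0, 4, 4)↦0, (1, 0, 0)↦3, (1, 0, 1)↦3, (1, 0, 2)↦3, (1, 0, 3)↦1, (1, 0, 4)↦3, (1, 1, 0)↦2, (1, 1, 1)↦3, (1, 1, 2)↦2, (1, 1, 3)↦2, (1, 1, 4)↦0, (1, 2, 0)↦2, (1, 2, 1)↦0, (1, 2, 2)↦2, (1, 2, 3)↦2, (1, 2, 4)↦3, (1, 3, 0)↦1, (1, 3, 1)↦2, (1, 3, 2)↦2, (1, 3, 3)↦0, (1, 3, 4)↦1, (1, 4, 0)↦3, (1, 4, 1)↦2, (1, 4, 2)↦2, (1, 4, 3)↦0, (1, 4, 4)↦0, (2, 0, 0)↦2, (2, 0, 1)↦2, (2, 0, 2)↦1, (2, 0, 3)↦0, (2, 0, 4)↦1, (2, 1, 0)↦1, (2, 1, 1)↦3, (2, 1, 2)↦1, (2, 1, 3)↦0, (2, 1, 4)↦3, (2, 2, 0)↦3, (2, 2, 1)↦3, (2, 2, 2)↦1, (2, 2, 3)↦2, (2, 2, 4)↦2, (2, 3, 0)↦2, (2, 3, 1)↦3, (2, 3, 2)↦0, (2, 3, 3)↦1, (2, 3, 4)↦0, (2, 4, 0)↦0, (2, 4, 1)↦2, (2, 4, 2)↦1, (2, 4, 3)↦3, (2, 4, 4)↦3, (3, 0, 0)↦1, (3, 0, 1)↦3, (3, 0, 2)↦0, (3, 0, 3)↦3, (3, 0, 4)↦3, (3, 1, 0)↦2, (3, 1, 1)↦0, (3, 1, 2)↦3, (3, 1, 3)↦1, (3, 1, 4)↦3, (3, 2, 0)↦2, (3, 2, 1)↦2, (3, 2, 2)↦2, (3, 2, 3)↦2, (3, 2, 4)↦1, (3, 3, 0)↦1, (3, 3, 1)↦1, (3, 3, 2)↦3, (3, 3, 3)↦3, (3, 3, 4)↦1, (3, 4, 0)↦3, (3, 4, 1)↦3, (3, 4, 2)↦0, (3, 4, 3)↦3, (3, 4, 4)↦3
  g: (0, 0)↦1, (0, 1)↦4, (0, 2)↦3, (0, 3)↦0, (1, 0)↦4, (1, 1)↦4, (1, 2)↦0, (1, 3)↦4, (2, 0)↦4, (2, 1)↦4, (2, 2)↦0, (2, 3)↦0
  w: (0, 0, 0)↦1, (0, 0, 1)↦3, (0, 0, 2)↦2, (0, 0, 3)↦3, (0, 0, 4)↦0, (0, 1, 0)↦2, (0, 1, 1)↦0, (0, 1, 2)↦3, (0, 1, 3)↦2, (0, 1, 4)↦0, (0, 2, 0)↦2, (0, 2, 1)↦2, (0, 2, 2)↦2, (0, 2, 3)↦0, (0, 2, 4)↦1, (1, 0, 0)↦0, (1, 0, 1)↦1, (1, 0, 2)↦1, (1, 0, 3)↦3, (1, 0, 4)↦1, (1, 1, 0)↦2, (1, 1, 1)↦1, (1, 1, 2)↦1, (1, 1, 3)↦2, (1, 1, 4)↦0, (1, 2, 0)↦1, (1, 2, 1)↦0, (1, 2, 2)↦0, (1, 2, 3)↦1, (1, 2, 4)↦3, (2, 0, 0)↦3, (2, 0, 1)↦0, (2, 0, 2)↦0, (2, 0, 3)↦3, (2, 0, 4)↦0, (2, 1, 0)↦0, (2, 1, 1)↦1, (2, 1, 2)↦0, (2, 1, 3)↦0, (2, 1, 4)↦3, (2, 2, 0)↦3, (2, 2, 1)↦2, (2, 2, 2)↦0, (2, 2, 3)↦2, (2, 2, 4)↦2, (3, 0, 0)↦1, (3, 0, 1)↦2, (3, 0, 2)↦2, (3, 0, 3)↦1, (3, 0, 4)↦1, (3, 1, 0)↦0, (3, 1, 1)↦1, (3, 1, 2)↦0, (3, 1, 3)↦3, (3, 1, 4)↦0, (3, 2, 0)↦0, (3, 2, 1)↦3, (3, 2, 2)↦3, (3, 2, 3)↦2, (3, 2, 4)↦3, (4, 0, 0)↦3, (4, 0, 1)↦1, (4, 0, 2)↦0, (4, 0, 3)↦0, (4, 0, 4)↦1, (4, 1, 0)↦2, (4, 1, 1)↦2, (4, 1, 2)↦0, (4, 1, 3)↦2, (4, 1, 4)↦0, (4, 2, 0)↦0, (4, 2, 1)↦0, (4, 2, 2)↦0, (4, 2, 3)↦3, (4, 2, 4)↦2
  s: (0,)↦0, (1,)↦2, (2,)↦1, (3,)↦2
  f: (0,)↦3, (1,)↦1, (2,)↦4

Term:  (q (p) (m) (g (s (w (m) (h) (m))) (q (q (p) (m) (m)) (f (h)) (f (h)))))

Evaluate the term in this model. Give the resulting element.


  p = 3
  m = 1
  m = 1
  h = 0
  m = 1
  (w (m) (h) (m)) = w(1, 0, 1) = 1
  (s (w (m) (h) (m))) = s(1,) = 2
  p = 3
  m = 1
  m = 1
  (q (p) (m) (m)) = q(3, 1, 1) = 0
  h = 0
  (f (h)) = f(0,) = 3
  h = 0
  (f (h)) = f(0,) = 3
  (q (q (p) (m) (m)) (f (h)) (f (h))) = q(0, 3, 3) = 0
  (g (s (w (m) (h) (m))) (q (q (p) (m) (m)) (f (h)) (f (h)))) = g(2, 0) = 4
  (q (p) (m) (g (s (w (m) (h) (m))) (q (q (p) (m) (m)) (f (h)) (f (h))))) = q(3, 1, 4) = 3

value = 3


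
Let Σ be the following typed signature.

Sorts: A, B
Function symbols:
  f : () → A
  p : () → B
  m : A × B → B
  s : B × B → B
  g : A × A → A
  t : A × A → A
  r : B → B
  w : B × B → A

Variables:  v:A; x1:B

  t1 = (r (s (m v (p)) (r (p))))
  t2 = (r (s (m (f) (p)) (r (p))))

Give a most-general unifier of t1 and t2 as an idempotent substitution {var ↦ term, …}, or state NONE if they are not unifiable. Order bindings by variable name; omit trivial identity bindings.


{v ↦ (f)}


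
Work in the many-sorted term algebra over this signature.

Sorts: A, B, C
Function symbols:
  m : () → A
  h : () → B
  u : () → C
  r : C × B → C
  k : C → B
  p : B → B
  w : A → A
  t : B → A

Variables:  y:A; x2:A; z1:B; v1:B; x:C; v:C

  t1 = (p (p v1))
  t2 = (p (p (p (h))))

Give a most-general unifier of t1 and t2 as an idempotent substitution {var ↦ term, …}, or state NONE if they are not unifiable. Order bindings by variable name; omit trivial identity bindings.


{v1 ↦ (p (h))}


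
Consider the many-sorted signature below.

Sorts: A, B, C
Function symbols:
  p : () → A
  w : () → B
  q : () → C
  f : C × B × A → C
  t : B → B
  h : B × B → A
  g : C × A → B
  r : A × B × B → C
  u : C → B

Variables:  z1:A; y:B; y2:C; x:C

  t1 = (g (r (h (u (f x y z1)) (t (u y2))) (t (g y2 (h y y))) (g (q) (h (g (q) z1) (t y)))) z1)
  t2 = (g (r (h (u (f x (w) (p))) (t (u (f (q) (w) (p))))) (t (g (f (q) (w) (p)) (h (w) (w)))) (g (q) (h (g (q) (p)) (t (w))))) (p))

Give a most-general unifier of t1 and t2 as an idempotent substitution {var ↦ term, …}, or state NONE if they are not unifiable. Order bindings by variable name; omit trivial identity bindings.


{y ↦ (w), y2 ↦ (f (q) (w) (p)), z1 ↦ (p)}


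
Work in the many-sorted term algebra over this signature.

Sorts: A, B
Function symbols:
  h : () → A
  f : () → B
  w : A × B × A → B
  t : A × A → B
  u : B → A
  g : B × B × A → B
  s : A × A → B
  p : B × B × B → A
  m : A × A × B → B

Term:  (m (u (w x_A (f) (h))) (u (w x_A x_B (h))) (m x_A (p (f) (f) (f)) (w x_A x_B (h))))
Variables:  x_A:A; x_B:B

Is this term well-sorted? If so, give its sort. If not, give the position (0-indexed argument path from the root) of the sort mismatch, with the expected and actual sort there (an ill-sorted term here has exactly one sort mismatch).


well-sorted; sort = B

      x_A : A
      (f) : B
      (h) : A
    (w x_A (f) (h)) : B
  (u (w x_A (f) (h))) : A
      x_A : A
      x_B : B
      (h) : A
    (w x_A x_B (h)) : B
  (u (w x_A x_B (h))) : A
    x_A : A
      (f) : B
      (f) : B
      (f) : B
    (p (f) (f) (f)) : A
      x_A : A
      x_B : B
      (h) : A
    (w x_A x_B (h)) : B
  (m x_A (p (f) (f) (f)) (w x_A x_B (h))) : B
(m (u (w x_A (f) (h))) (u (w x_A x_B (h))) (m x_A (p (f) (f) (f)) (w x_A x_B (h)))) : B


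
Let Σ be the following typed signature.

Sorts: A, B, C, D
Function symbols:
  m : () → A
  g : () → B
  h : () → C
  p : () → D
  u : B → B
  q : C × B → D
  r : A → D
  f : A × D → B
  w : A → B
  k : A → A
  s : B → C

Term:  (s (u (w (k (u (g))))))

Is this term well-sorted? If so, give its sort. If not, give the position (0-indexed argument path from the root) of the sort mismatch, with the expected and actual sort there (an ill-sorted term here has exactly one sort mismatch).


ill-sorted at position [0, 0, 0, 0]: expected A, got B

          (g) : B
        (u (g)) : B
      (k (u (g))) : ✗ arg 0 at [0, 0, 0, 0] has sort B, expected A


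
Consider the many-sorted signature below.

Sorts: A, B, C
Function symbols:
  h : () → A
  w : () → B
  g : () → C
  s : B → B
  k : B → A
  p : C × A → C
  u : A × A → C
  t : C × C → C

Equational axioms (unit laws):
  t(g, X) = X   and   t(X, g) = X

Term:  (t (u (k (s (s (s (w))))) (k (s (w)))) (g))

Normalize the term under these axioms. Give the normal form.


1. (t (u (k (s (s (s (w))))) (k (s (w)))) (g))  →  (u (k (s (s (s (w))))) (k (s (w))))

normal form = (u (k (s (s (s (w))))) (k (s (w))))


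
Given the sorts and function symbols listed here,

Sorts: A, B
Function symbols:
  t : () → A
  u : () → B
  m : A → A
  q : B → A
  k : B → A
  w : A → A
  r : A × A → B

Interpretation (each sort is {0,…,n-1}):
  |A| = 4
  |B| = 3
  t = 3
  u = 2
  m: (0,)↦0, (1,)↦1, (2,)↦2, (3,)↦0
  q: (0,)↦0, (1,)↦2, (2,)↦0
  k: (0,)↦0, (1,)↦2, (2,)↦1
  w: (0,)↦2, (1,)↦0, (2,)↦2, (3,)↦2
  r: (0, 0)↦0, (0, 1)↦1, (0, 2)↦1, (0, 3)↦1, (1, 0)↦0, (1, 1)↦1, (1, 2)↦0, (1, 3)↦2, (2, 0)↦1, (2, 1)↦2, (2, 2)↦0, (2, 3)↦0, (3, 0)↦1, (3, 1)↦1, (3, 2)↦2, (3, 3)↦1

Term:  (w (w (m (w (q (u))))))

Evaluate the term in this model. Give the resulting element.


  u = 2
  (q (u)) = q(2,) = 0
  (w (q (u))) = w(0,) = 2
  (m (w (q (u)))) = m(2,) = 2
  (w (m (w (q (u))))) = w(2,) = 2
  (w (w (m (w (q (u)))))) = w(2,) = 2

value = 2


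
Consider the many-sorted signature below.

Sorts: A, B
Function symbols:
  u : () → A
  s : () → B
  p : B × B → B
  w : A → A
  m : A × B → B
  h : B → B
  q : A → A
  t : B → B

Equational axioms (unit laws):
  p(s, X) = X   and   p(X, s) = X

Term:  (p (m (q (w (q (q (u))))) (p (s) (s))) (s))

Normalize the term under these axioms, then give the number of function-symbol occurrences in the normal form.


1. (p (m (q (w (q (q (u))))) (p (s) (s))) (s))  →  (m (q (w (q (q (u))))) (p (s) (s)))
2. (m (q (w (q (q (u))))) (p (s) (s)))  →  (m (q (w (q (q (u))))) (s))
normal form: (m (q (w (q (q (u))))) (s))

size = 7


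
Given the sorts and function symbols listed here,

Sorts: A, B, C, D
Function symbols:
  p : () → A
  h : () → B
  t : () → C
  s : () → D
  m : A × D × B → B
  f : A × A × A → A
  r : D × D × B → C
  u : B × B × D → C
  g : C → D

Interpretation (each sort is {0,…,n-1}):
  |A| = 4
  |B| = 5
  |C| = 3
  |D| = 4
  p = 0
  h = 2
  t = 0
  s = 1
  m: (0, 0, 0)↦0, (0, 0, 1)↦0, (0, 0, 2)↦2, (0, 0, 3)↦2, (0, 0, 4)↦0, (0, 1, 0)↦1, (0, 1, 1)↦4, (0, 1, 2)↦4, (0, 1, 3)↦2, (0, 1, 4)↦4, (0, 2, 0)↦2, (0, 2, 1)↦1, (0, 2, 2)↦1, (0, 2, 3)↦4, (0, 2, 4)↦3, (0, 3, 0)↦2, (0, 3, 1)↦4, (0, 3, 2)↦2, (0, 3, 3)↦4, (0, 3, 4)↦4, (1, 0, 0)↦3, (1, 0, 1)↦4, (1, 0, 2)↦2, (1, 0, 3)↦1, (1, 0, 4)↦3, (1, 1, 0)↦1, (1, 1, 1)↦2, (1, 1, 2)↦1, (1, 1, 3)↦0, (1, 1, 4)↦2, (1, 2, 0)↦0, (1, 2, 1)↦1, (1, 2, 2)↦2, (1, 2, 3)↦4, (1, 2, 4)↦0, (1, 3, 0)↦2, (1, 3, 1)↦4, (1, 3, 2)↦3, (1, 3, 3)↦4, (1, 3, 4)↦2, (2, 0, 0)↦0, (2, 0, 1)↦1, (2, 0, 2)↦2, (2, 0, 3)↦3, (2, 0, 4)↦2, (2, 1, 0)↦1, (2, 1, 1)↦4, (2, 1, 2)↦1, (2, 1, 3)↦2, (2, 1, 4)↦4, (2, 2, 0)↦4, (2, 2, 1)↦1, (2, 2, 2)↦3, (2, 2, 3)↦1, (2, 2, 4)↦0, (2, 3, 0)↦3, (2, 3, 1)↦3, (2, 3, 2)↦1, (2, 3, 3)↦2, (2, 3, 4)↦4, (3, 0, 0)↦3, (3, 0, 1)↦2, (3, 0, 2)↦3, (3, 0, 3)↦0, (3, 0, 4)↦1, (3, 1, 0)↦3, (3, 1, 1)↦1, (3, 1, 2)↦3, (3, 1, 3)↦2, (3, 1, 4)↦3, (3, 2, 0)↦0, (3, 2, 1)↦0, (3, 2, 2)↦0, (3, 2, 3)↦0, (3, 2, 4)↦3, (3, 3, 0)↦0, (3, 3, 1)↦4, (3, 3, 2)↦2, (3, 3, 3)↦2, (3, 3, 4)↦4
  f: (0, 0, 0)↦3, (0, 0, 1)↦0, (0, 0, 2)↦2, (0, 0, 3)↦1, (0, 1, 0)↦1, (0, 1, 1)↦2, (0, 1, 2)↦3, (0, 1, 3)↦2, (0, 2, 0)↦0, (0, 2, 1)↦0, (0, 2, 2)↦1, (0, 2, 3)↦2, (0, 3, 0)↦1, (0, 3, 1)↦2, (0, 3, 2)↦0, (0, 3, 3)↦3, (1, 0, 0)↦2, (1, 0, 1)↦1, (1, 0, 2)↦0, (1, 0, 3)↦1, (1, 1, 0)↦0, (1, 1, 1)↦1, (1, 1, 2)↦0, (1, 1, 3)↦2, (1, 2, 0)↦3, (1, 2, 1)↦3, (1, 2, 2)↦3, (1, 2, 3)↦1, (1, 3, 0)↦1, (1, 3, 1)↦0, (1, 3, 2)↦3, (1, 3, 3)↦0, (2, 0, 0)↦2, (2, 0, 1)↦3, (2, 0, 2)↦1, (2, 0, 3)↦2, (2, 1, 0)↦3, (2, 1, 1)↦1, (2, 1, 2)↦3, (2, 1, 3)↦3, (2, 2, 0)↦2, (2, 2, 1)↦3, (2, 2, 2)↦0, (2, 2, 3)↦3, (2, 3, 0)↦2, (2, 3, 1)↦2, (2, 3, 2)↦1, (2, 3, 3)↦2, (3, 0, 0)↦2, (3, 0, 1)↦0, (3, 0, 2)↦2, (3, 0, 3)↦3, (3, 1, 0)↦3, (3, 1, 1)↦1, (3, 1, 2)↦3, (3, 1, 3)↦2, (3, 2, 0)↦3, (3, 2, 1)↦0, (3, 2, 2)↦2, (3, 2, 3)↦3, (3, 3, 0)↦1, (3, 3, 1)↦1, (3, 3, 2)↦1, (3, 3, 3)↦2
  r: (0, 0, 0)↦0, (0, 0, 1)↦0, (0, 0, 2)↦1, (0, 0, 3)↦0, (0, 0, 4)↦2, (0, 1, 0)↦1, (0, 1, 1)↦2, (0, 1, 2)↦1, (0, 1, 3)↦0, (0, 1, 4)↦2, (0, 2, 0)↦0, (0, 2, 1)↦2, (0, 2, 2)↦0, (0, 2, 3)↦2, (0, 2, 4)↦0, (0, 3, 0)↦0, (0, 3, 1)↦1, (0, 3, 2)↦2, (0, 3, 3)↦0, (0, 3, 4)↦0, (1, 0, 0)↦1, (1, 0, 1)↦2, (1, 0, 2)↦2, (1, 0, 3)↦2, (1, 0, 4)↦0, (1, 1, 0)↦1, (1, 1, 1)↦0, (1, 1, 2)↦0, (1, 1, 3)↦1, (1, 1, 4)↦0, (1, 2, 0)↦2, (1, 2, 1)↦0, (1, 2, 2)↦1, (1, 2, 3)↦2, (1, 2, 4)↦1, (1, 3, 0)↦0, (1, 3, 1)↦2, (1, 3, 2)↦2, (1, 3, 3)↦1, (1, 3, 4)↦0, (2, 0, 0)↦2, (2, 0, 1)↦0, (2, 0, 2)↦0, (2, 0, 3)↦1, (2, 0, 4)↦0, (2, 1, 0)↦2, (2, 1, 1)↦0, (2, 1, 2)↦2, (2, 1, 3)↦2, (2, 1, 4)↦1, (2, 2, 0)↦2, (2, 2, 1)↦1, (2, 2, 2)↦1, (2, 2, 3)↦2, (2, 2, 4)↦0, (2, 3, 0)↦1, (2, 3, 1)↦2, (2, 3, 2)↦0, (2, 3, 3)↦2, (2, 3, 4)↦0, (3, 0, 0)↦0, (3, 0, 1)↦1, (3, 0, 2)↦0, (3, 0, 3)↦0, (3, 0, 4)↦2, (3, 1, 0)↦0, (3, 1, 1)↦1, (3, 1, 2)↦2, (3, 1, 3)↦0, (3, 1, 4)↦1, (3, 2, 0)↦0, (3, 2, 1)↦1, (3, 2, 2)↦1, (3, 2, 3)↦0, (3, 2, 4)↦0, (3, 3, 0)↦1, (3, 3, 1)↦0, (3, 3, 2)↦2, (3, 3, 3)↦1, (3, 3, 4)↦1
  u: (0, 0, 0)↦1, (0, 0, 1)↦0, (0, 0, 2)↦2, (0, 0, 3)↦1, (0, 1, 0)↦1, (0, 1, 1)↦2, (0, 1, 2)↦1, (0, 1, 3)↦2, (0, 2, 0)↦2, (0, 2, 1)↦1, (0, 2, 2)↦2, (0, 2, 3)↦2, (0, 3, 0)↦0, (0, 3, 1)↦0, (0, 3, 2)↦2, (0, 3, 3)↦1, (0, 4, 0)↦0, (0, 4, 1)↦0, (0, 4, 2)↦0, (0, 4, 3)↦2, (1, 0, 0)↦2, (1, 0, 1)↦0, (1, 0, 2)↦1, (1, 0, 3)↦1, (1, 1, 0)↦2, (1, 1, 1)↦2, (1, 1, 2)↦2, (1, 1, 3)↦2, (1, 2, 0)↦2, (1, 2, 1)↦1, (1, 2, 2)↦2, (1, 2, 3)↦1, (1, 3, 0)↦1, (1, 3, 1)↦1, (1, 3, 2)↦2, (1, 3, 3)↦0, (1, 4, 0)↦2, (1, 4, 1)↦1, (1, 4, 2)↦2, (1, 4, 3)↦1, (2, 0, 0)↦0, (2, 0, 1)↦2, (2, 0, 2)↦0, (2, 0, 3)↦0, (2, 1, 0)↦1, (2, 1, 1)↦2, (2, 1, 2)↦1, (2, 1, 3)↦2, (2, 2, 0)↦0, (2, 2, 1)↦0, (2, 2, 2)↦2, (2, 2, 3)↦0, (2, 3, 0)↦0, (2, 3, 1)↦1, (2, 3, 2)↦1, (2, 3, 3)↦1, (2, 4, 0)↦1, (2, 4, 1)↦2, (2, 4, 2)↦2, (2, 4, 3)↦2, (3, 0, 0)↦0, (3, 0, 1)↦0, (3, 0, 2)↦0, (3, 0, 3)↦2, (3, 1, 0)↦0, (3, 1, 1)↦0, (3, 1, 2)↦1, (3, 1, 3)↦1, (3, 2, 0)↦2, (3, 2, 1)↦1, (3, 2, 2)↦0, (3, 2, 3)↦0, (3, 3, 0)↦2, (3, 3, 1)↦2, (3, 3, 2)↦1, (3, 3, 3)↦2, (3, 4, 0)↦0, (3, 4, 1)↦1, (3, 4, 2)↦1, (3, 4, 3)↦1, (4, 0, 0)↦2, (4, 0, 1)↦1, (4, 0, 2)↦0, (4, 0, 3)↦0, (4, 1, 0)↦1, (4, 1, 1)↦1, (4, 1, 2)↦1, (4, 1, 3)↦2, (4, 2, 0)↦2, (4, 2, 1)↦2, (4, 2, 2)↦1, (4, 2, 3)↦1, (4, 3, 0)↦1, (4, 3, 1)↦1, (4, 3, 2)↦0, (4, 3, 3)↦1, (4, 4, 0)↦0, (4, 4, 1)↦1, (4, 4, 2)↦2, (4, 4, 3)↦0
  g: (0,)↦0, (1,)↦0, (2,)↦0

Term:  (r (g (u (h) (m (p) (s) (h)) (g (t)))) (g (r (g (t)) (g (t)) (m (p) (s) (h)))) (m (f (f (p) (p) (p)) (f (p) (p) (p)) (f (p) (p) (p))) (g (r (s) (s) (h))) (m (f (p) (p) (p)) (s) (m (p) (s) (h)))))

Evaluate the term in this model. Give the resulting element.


  h = 2
  p = 0
  s = 1
  h = 2
  (m (p) (s) (h)) = m(0, 1, 2) = 4
  t = 0
  (g (t)) = g(0,) = 0
  (u (h) (m (p) (s) (h)) (g (t))) = u(2, 4, 0) = 1
  (g (u (h) (m (p) (s) (h)) (g (t)))) = g(1,) = 0
  t = 0
  (g (t)) = g(0,) = 0
  t = 0
  (g (t)) = g(0,) = 0
  p = 0
  s = 1
  h = 2
  (m (p) (s) (h)) = m(0, 1, 2) = 4
  (r (g (t)) (g (t)) (m (p) (s) (h))) = r(0, 0, 4) = 2
  (g (r (g (t)) (g (t)) (m (p) (s) (h)))) = g(2,) = 0
  p = 0
  p = 0
  p = 0
  (f (p) (p) (p)) = f(0, 0, 0) = 3
  p = 0
  p = 0
  p = 0
  (f (p) (p) (p)) = f(0, 0, 0) = 3
  p = 0
  p = 0
  p = 0
  (f (p) (p) (p)) = f(0, 0, 0) = 3
  (f (f (p) (p) (p)) (f (p) (p) (p)) (f (p) (p) (p))) = f(3, 3, 3) = 2
  s = 1
  s = 1
  h = 2
  (r (s) (s) (h)) = r(1, 1, 2) = 0
  (g (r (s) (s) (h))) = g(0,) = 0
  p = 0
  p = 0
  p = 0
  (f (p) (p) (p)) = f(0, 0, 0) = 3
  s = 1
  p = 0
  s = 1
  h = 2
  (m (p) (s) (h)) = m(0, 1, 2) = 4
  (m (f (p) (p) (p)) (s) (m (p) (s) (h))) = m(3, 1, 4) = 3
  (m (f (f (p) (p) (p)) (f (p) (p) (p)) (f (p) (p) (p))) (g (r (s) (s) (h))) (m (f (p) (p) (p)) (s) (m (p) (s) (h)))) = m(2, 0, 3) = 3
  (r (g (u (h) (m (p) (s) (h)) (g (t)))) (g (r (g (t)) (g (t)) (m (p) (s) (h)))) (m (f (f (p) (p) (p)) (f (p) (p) (p)) (f (p) (p) (p))) (g (r (s) (s) (h))) (m (f (p) (p) (p)) (s) (m (p) (s) (h))))) = r(0, 0, 3) = 0

value = 0


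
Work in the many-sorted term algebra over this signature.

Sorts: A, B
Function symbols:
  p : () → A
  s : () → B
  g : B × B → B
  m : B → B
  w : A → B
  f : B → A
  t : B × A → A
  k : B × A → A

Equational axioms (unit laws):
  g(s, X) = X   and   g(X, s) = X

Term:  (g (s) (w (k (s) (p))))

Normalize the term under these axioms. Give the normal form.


normal form = (w (k (s) (p)))

1. (g (s) (w (k (s) (p))))  →  (w (k (s) (p)))


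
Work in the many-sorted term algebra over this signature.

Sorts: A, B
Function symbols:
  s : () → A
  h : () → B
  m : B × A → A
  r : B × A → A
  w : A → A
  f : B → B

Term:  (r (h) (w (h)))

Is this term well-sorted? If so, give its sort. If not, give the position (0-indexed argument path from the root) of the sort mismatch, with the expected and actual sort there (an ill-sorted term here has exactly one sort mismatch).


  (h) : B
    (h) : B
  (w (h)) : ✗ arg 0 at [1, 0] has sort B, expected A

ill-sorted at position [1, 0]: expected A, got B


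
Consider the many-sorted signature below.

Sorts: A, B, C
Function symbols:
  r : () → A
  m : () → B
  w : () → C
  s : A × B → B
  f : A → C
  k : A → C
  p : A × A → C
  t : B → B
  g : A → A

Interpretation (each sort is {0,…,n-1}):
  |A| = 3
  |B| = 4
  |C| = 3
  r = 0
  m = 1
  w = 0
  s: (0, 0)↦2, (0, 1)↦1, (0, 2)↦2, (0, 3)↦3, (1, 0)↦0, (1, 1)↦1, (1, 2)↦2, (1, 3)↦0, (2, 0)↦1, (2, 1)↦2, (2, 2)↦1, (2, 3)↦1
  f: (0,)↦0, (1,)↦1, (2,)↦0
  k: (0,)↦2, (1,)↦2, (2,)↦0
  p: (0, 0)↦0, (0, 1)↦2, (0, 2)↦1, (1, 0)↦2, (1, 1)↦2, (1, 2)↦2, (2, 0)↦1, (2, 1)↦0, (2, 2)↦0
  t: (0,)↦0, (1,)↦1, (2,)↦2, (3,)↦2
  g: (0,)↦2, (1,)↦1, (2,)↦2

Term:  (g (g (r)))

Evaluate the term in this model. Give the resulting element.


value = 2

  r = 0
  (g (r)) = g(0,) = 2
  (g (g (r))) = g(2,) = 2


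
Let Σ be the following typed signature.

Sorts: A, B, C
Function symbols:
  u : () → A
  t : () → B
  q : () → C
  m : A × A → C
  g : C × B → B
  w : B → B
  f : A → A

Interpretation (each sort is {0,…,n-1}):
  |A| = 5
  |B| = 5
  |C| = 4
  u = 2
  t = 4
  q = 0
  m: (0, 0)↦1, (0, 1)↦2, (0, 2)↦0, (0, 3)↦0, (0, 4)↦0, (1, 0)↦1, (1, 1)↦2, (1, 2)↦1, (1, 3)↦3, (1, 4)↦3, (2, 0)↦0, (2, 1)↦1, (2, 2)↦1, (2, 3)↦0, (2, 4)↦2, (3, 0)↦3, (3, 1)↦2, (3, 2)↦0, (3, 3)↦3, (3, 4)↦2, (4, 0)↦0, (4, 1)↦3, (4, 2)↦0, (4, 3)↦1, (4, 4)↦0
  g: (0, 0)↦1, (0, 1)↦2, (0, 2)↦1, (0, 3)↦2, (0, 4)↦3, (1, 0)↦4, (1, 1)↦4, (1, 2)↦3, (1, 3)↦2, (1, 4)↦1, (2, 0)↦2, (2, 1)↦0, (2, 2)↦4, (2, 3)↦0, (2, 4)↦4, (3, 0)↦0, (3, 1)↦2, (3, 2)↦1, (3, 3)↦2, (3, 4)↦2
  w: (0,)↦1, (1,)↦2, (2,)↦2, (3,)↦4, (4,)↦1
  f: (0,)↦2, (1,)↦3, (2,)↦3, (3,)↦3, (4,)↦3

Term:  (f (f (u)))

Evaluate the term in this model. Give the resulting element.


  u = 2
  (f (u)) = f(2,) = 3
  (f (f (u))) = f(3,) = 3

value = 3


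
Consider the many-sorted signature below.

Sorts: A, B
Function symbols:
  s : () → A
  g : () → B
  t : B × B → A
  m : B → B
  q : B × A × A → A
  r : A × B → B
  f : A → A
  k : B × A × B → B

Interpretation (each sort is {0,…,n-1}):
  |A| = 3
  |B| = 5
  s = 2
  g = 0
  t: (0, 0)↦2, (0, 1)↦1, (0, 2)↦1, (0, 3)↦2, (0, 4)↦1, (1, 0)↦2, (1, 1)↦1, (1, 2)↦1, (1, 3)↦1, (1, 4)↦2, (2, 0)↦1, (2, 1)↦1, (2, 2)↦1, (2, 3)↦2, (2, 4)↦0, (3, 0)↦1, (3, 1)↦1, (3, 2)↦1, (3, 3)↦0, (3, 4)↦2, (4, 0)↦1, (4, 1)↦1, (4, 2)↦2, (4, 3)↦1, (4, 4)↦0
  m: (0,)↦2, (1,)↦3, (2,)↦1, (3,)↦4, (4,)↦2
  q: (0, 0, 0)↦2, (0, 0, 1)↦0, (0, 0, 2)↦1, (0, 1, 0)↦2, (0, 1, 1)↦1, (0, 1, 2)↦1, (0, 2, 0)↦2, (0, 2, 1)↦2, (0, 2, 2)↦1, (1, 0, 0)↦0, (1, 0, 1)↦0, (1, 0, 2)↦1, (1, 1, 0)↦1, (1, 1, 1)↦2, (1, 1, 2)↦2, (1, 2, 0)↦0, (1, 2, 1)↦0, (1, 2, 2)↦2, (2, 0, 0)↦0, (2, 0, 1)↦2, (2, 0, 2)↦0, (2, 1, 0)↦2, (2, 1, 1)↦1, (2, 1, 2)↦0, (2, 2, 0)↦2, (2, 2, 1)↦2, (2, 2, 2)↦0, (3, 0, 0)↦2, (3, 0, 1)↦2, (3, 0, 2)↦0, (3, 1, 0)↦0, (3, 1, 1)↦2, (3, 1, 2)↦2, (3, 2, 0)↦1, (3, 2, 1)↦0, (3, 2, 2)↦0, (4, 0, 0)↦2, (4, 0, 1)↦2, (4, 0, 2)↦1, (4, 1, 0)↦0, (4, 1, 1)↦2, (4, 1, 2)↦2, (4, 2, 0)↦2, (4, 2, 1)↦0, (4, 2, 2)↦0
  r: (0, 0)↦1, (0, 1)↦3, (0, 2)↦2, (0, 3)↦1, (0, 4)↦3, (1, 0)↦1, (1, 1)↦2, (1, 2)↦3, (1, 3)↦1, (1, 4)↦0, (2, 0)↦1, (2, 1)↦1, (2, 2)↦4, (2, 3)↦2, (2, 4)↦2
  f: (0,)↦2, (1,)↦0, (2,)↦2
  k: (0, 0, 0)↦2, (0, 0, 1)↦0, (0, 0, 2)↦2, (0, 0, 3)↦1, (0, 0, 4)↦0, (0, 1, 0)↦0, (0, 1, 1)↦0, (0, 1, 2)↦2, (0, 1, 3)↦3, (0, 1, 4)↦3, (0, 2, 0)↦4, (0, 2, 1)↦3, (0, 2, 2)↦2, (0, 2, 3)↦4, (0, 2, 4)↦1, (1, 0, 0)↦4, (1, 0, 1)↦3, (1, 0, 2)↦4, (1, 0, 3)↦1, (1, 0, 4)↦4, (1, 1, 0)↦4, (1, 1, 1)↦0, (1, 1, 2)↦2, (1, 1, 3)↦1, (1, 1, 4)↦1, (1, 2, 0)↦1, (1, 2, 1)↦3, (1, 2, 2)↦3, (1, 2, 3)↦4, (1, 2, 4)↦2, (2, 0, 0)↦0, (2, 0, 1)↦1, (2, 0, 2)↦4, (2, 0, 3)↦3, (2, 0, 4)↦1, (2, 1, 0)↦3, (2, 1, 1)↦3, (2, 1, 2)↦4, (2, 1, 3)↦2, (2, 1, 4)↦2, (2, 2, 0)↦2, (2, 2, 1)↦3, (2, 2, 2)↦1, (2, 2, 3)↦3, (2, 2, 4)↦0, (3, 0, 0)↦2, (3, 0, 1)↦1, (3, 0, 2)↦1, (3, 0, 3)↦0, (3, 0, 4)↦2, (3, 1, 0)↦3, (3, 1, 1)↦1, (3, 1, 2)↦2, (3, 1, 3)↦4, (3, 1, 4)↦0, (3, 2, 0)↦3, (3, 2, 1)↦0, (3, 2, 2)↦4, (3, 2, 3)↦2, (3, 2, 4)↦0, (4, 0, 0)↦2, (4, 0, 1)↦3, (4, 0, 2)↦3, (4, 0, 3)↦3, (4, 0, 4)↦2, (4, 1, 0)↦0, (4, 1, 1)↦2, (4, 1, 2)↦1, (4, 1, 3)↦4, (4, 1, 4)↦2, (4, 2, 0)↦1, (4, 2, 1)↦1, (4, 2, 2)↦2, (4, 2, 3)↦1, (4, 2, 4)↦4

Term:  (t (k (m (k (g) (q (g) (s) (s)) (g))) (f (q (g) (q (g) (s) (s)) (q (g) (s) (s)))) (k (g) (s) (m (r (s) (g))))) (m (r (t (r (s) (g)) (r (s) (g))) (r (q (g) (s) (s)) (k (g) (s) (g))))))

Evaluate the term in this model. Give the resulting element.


  g = 0
  g = 0
  s = 2
  s = 2
  (q (g) (s) (s)) = q(0, 2, 2) = 1
  g = 0
  (k (g) (q (g) (s) (s)) (g)) = k(0, 1, 0) = 0
  (m (k (g) (q (g) (s) (s)) (g))) = m(0,) = 2
  g = 0
  g = 0
  s = 2
  s = 2
  (q (g) (s) (s)) = q(0, 2, 2) = 1
  g = 0
  s = 2
  s = 2
  (q (g) (s) (s)) = q(0, 2, 2) = 1
  (q (g) (q (g) (s) (s)) (q (g) (s) (s))) = q(0, 1, 1) = 1
  (f (q (g) (q (g) (s) (s)) (q (g) (s) (s)))) = f(1,) = 0
  g = 0
  s = 2
  s = 2
  g = 0
  (r (s) (g)) = r(2, 0) = 1
  (m (r (s) (g))) = m(1,) = 3
  (k (g) (s) (m (r (s) (g)))) = k(0, 2, 3) = 4
  (k (m (k (g) (q (g) (s) (s)) (g))) (f (q (g) (q (g) (s) (s)) (q (g) (s) (s)))) (k (g) (s) (m (r (s) (g))))) = k(2, 0, 4) = 1
  s = 2
  g = 0
  (r (s) (g)) = r(2, 0) = 1
  s = 2
  g = 0
  (r (s) (g)) = r(2, 0) = 1
  (t (r (s) (g)) (r (s) (g))) = t(1, 1) = 1
  g = 0
  s = 2
  s = 2
  (q (g) (s) (s)) = q(0, 2, 2) = 1
  g = 0
  s = 2
  g = 0
  (k (g) (s) (g)) = k(0, 2, 0) = 4
  (r (q (g) (s) (s)) (k (g) (s) (g))) = r(1, 4) = 0
  (r (t (r (s) (g)) (r (s) (g))) (r (q (g) (s) (s)) (k (g) (s) (g)))) = r(1, 0) = 1
  (m (r (t (r (s) (g)) (r (s) (g))) (r (q (g) (s) (s)) (k (g) (s) (g))))) = m(1,) = 3
  (t (k (m (k (g) (q (g) (s) (s)) (g))) (f (q (g) (q (g) (s) (s)) (q (g) (s) (s)))) (k (g) (s) (m (r (s) (g))))) (m (r (t (r (s) (g)) (r (s) (g))) (r (q (g) (s) (s)) (k (g) (s) (g)))))) = t(1, 3) = 1

value = 1


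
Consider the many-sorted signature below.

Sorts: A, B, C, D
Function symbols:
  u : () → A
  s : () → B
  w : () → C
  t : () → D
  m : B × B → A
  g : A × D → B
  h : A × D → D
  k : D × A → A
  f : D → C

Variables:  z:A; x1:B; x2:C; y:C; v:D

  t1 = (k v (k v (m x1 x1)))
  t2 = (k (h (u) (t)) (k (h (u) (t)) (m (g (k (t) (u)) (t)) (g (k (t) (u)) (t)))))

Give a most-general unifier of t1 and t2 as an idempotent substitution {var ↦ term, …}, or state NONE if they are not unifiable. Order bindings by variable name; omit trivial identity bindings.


{v ↦ (h (u) (t)), x1 ↦ (g (k (t) (u)) (t))}


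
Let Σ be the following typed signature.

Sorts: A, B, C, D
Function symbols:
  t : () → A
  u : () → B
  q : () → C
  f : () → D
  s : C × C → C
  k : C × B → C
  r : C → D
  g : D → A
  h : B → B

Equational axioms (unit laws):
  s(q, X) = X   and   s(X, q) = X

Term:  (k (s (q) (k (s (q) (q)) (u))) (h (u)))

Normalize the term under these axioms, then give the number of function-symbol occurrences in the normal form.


1. (k (s (q) (k (s (q) (q)) (u))) (h (u)))  →  (k (k (s (q) (q)) (u)) (h (u)))
2. (k (k (s (q) (q)) (u)) (h (u)))  →  (k (k (q) (u)) (h (u)))
normal form: (k (k (q) (u)) (h (u)))

size = 6


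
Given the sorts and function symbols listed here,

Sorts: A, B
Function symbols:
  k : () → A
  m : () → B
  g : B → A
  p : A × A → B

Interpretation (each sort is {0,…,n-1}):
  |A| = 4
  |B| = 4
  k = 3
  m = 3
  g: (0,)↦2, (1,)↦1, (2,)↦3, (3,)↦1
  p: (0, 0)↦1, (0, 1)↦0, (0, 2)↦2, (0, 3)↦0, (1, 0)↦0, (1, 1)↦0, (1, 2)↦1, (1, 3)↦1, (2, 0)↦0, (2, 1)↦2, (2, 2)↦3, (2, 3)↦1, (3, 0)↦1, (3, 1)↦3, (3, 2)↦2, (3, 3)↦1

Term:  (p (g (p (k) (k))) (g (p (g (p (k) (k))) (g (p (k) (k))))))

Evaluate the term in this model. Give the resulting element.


value = 1

  k = 3
  k = 3
  (p (k) (k)) = p(3, 3) = 1
  (g (p (k) (k))) = g(1,) = 1
  k = 3
  k = 3
  (p (k) (k)) = p(3, 3) = 1
  (g (p (k) (k))) = g(1,) = 1
  k = 3
  k = 3
  (p (k) (k)) = p(3, 3) = 1
  (g (p (k) (k))) = g(1,) = 1
  (p (g (p (k) (k))) (g (p (k) (k)))) = p(1, 1) = 0
  (g (p (g (p (k) (k))) (g (p (k) (k))))) = g(0,) = 2
  (p (g (p (k) (k))) (g (p (g (p (k) (k))) (g (p (k) (k)))))) = p(1, 2) = 1


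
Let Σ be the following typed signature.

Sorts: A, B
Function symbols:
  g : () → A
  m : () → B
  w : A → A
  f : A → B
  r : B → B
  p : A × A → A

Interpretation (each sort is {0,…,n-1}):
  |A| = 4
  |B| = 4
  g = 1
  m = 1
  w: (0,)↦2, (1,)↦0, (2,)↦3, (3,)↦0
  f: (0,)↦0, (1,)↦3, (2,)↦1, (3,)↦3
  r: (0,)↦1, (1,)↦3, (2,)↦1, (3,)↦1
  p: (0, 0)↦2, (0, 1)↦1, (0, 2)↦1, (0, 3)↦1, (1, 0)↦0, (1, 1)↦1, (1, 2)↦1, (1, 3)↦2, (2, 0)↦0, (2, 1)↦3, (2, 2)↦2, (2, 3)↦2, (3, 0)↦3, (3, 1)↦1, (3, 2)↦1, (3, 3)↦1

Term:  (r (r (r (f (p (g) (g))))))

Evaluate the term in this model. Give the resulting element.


  g = 1
  g = 1
  (p (g) (g)) = p(1, 1) = 1
  (f (p (g) (g))) = f(1,) = 3
  (r (f (p (g) (g)))) = r(3,) = 1
  (r (r (f (p (g) (g))))) = r(1,) = 3
  (r (r (r (f (p (g) (g)))))) = r(3,) = 1

value = 1


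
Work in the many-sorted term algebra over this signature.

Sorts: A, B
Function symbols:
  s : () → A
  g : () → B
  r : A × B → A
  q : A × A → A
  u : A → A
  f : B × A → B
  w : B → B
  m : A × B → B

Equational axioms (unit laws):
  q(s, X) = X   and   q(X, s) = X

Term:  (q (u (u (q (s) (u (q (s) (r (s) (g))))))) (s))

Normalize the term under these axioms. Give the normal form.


normal form = (u (u (u (r (s) (g)))))

1. (q (u (u (q (s) (u (q (s) (r (s) (g))))))) (s))  →  (u (u (q (s) (u (q (s) (r (s) (g)))))))
2. (u (u (q (s) (u (q (s) (r (s) (g)))))))  →  (u (u (u (q (s) (r (s) (g))))))
3. (u (u (u (q (s) (r (s) (g))))))  →  (u (u (u (r (s) (g)))))


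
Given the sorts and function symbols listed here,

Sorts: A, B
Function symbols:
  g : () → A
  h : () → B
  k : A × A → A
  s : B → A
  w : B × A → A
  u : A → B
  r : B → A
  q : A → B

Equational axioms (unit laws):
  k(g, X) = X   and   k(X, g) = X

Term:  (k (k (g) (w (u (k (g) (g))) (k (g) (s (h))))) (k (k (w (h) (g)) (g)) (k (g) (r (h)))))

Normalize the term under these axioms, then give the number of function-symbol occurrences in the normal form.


size = 12

1. (k (k (g) (w (u (k (g) (g))) (k (g) (s (h))))) (k (k (w (h) (g)) (g)) (k (g) (r (h)))))  →  (k (w (u (k (g) (g))) (k (g) (s (h)))) (k (k (w (h) (g)) (g)) (k (g) (r (h)))))
2. (k (w (u (k (g) (g))) (k (g) (s (h)))) (k (k (w (h) (g)) (g)) (k (g) (r (h)))))  →  (k (w (u (g)) (k (g) (s (h)))) (k (k (w (h) (g)) (g)) (k (g) (r (h)))))
3. (k (w (u (g)) (k (g) (s (h)))) (k (k (w (h) (g)) (g)) (k (g) (r (h)))))  →  (k (w (u (g)) (s (h))) (k (k (w (h) (g)) (g)) (k (g) (r (h)))))
4. (k (w (u (g)) (s (h))) (k (k (w (h) (g)) (g)) (k (g) (r (h)))))  →  (k (w (u (g)) (s (h))) (k (w (h) (g)) (k (g) (r (h)))))
5. (k (w (u (g)) (s (h))) (k (w (h) (g)) (k (g) (r (h)))))  →  (k (w (u (g)) (s (h))) (k (w (h) (g)) (r (h))))
normal form: (k (w (u (g)) (s (h))) (k (w (h) (g)) (r (h))))


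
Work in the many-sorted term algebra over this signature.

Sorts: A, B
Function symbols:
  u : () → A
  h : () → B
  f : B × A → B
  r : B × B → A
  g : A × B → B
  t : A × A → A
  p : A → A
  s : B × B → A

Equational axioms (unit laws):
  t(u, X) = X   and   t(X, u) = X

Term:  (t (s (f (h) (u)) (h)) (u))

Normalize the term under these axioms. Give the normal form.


1. (t (s (f (h) (u)) (h)) (u))  →  (s (f (h) (u)) (h))

normal form = (s (f (h) (u)) (h))


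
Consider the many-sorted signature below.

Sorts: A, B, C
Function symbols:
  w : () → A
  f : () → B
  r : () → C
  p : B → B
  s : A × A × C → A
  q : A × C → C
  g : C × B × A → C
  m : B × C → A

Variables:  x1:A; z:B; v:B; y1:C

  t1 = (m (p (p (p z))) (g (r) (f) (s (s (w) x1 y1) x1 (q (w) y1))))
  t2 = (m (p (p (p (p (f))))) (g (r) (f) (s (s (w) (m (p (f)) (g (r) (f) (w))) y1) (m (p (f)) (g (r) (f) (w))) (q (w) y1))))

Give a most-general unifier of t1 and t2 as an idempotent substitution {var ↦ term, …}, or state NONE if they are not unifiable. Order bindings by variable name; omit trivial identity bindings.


{x1 ↦ (m (p (f)) (g (r) (f) (w))), z ↦ (p (f))}


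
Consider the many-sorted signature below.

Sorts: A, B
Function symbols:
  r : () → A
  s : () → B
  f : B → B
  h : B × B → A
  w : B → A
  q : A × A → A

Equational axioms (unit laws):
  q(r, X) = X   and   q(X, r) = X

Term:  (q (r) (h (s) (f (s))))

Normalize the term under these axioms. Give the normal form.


normal form = (h (s) (f (s)))

1. (q (r) (h (s) (f (s))))  →  (h (s) (f (s)))


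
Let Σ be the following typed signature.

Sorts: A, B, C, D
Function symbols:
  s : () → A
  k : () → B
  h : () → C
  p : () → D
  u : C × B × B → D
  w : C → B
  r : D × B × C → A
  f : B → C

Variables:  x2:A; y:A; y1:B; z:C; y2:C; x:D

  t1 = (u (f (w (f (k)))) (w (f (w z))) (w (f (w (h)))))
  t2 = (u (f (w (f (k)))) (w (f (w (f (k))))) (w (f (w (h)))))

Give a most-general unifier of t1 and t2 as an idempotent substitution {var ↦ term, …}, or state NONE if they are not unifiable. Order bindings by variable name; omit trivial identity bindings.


{z ↦ (f (k))}


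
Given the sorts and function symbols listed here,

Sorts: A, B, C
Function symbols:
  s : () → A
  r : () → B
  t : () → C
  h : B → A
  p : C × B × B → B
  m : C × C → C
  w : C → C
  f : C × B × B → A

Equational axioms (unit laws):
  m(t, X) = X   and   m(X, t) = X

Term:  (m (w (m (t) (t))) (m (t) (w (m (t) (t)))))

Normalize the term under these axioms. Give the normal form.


normal form = (m (w (t)) (w (t)))

1. (m (w (m (t) (t))) (m (t) (w (m (t) (t)))))  →  (m (w (t)) (m (t) (w (m (t) (t)))))
2. (m (w (t)) (m (t) (w (m (t) (t)))))  →  (m (w (t)) (w (m (t) (t))))
3. (m (w (t)) (w (m (t) (t))))  →  (m (w (t)) (w (t)))


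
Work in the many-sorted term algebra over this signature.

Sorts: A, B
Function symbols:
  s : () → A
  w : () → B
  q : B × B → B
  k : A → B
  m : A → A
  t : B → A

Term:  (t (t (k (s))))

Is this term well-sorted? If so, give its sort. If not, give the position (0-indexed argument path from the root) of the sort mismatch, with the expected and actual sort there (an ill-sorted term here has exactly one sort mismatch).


ill-sorted at position [0]: expected B, got A

      (s) : A
    (k (s)) : B
  (t (k (s))) : A
(t (t (k (s)))) : ✗ arg 0 at [0] has sort A, expected B


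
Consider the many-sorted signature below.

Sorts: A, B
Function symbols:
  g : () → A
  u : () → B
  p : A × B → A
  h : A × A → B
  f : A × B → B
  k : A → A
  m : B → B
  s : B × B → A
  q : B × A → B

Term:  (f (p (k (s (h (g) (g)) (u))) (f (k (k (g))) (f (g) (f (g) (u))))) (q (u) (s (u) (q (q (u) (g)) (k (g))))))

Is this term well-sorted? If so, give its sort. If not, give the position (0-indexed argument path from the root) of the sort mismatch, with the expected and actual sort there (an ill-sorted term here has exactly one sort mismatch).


well-sorted; sort = B

          (g) : A
          (g) : A
        (h (g) (g)) : B
        (u) : B
      (s (h (g) (g)) (u)) : A
    (k (s (h (g) (g)) (u))) : A
          (g) : A
        (k (g)) : A
      (k (k (g))) : A
        (g) : A
          (g) : A
          (u) : B
        (f (g) (u)) : B
      (f (g) (f (g) (u))) : B
    (f (k (k (g))) (f (g) (f (g) (u)))) : B
  (p (k (s (h (g) (g)) (u))) (f (k (k (g))) (f (g) (f (g) (u))))) : A
    (u) : B
      (u) : B
          (u) : B
          (g) : A
        (q (u) (g)) : B
          (g) : A
        (k (g)) : A
      (q (q (u) (g)) (k (g))) : B
    (s (u) (q (q (u) (g)) (k (g)))) : A
  (q (u) (s (u) (q (q (u) (g)) (k (g))))) : B
(f (p (k (s (h (g) (g)) (u))) (f (k (k (g))) (f (g) (f (g) (u))))) (q (u) (s (u) (q (q (u) (g)) (k (g)))))) : B


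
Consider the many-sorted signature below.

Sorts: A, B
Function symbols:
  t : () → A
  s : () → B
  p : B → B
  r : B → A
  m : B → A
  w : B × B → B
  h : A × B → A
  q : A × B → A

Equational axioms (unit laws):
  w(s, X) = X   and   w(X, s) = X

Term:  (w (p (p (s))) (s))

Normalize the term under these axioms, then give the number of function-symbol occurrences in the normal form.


1. (w (p (p (s))) (s))  →  (p (p (s)))
normal form: (p (p (s)))

size = 3


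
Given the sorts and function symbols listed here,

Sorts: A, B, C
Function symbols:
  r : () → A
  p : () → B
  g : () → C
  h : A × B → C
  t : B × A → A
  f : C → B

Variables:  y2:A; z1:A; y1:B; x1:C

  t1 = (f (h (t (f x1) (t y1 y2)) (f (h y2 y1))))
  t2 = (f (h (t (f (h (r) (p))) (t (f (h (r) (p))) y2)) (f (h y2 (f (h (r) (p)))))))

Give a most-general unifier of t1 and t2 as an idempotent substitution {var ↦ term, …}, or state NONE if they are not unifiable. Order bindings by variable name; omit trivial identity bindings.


{x1 ↦ (h (r) (p)), y1 ↦ (f (h (r) (p)))}


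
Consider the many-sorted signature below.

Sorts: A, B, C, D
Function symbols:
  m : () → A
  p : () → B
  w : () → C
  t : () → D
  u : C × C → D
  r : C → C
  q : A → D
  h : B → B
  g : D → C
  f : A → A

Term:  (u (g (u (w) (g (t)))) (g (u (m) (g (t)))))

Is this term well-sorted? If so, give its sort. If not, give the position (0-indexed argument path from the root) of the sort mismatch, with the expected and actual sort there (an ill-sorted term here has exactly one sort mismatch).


ill-sorted at position [1, 0, 0]: expected C, got A

      (w) : C
        (t) : D
      (g (t)) : C
    (u (w) (g (t))) : D
  (g (u (w) (g (t)))) : C
      (m) : A
        (t) : D
      (g (t)) : C
    (u (m) (g (t))) : ✗ arg 0 at [1, 0, 0] has sort A, expected C
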